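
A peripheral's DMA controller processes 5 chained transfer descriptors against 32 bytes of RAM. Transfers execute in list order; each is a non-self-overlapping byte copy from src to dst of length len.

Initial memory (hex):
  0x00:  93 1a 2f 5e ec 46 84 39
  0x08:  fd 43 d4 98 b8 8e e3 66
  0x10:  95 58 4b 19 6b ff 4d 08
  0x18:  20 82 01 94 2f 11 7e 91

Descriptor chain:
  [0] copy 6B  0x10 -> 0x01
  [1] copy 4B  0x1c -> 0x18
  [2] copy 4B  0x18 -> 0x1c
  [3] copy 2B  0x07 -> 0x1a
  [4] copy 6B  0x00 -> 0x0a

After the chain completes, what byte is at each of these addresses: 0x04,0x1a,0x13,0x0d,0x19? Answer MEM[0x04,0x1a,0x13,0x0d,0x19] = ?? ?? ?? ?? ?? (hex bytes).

MEM[0x04,0x1a,0x13,0x0d,0x19] = 19 39 19 4b 11

#0 dst[0x01+6] := {0x95,0x58,0x4b,0x19,0x6b,0xff}
#1 dst[0x18+4] := {0x2f,0x11,0x7e,0x91}
#2 dst[0x1c+4] := {0x2f,0x11,0x7e,0x91}
#3 dst[0x1a+2] := {0x39,0xfd}
#4 dst[0x0a+6] := {0x93,0x95,0x58,0x4b,0x19,0x6b}
query mem[0x04]=0x19, mem[0x1a]=0x39, mem[0x13]=0x19, mem[0x0d]=0x4b, mem[0x19]=0x11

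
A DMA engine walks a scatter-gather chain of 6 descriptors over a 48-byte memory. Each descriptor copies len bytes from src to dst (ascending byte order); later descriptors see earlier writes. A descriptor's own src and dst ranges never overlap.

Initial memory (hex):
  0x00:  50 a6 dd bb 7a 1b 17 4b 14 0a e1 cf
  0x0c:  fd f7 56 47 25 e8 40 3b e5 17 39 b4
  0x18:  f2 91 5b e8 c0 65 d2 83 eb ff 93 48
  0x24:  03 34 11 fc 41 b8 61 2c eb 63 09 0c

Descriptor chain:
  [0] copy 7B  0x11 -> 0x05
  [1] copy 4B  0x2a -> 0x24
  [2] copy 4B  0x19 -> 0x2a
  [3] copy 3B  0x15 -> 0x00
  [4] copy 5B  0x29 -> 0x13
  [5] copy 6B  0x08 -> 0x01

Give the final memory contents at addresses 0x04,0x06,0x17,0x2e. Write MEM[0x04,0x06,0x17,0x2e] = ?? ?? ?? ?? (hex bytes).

MEM[0x04,0x06,0x17,0x2e] = b4 f7 c0 09

#0 dst[0x05+7] := {0xe8,0x40,0x3b,0xe5,0x17,0x39,0xb4}
#1 dst[0x24+4] := {0x61,0x2c,0xeb,0x63}
#2 dst[0x2a+4] := {0x91,0x5b,0xe8,0xc0}
#3 dst[0x00+3] := {0x17,0x39,0xb4}
#4 dst[0x13+5] := {0xb8,0x91,0x5b,0xe8,0xc0}
#5 dst[0x01+6] := {0xe5,0x17,0x39,0xb4,0xfd,0xf7}
query mem[0x04]=0xb4, mem[0x06]=0xf7, mem[0x17]=0xc0, mem[0x2e]=0x09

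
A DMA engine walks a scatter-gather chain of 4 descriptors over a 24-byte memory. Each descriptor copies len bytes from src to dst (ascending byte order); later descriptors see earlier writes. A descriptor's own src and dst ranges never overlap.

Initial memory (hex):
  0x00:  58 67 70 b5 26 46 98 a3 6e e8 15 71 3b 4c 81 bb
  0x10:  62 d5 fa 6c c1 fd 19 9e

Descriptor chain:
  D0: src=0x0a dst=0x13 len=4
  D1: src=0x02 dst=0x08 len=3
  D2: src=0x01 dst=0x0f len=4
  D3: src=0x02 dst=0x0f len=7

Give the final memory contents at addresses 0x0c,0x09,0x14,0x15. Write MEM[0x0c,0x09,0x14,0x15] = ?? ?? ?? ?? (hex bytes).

[0] 0x0a->0x13 len=4 : 15 71 3b 4c
[1] 0x02->0x08 len=3 : 70 b5 26
[2] 0x01->0x0f len=4 : 67 70 b5 26
[3] 0x02->0x0f len=7 : 70 b5 26 46 98 a3 70
query mem[0x0c]=0x3b, mem[0x09]=0xb5, mem[0x14]=0xa3, mem[0x15]=0x70

MEM[0x0c,0x09,0x14,0x15] = 3b b5 a3 70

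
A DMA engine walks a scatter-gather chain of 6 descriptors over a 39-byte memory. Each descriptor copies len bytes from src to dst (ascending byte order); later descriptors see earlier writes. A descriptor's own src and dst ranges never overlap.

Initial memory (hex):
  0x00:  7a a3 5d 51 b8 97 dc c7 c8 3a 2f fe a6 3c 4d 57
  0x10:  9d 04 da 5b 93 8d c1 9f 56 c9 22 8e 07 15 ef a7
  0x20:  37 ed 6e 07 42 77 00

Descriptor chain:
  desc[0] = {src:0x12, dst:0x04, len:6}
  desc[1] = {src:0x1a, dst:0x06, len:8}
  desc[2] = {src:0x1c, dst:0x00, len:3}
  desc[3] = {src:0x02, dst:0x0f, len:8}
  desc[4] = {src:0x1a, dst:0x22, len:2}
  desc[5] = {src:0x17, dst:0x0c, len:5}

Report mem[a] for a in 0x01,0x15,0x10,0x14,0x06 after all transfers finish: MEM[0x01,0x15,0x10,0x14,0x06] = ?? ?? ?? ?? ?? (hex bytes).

MEM[0x01,0x15,0x10,0x14,0x06] = 15 07 8e 8e 22

  after D0: wrote 6B at 0x04 = da5b938dc19f
  after D1: wrote 8B at 0x06 = 228e0715efa737ed
  after D2: wrote 3B at 0x00 = 0715ef
  after D3: wrote 8B at 0x0f = ef51da5b228e0715
  after D4: wrote 2B at 0x22 = 228e
  after D5: wrote 5B at 0x0c = 9f56c9228e
query mem[0x01]=0x15, mem[0x15]=0x07, mem[0x10]=0x8e, mem[0x14]=0x8e, mem[0x06]=0x22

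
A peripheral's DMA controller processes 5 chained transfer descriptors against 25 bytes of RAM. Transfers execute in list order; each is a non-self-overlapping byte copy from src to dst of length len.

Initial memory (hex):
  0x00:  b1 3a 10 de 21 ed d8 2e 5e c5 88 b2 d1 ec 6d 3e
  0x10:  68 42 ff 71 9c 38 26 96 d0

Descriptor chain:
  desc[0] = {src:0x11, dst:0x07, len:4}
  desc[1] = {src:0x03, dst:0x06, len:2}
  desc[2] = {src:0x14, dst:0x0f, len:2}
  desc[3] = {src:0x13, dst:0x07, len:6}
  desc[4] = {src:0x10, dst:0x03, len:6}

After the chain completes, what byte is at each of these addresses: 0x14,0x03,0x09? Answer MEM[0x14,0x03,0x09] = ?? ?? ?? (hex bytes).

MEM[0x14,0x03,0x09] = 9c 38 38

#0 dst[0x07+4] := {0x42,0xff,0x71,0x9c}
#1 dst[0x06+2] := {0xde,0x21}
#2 dst[0x0f+2] := {0x9c,0x38}
#3 dst[0x07+6] := {0x71,0x9c,0x38,0x26,0x96,0xd0}
#4 dst[0x03+6] := {0x38,0x42,0xff,0x71,0x9c,0x38}
query mem[0x14]=0x9c, mem[0x03]=0x38, mem[0x09]=0x38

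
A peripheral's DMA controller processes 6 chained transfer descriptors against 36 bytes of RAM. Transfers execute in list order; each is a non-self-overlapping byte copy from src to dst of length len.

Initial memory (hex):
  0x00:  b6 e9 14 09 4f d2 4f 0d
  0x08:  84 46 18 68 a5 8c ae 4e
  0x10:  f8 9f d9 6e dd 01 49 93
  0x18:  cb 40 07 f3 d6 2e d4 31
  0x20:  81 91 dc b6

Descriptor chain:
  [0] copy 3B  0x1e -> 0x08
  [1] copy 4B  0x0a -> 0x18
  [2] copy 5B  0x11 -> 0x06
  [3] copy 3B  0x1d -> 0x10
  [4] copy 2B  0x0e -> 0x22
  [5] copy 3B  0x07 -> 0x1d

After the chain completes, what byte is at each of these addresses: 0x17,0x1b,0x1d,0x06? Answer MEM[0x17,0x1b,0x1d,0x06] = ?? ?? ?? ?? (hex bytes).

[0] 0x1e->0x08 len=3 : d4 31 81
[1] 0x0a->0x18 len=4 : 81 68 a5 8c
[2] 0x11->0x06 len=5 : 9f d9 6e dd 01
[3] 0x1d->0x10 len=3 : 2e d4 31
[4] 0x0e->0x22 len=2 : ae 4e
[5] 0x07->0x1d len=3 : d9 6e dd
query mem[0x17]=0x93, mem[0x1b]=0x8c, mem[0x1d]=0xd9, mem[0x06]=0x9f

MEM[0x17,0x1b,0x1d,0x06] = 93 8c d9 9f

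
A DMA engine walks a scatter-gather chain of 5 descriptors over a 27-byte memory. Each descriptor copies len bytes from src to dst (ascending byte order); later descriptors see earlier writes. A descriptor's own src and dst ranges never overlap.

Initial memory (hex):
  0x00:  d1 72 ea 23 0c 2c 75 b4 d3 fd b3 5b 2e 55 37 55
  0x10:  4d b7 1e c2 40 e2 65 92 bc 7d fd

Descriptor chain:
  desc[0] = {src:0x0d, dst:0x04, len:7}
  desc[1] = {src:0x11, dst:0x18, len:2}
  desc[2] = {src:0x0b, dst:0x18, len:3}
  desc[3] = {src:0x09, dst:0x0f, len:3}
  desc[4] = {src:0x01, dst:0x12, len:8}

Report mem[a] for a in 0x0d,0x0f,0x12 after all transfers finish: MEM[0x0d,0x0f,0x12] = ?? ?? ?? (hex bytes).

  after D0: wrote 7B at 0x04 = 5537554db71ec2
  after D1: wrote 2B at 0x18 = b71e
  after D2: wrote 3B at 0x18 = 5b2e55
  after D3: wrote 3B at 0x0f = 1ec25b
  after D4: wrote 8B at 0x12 = 72ea235537554db7
query mem[0x0d]=0x55, mem[0x0f]=0x1e, mem[0x12]=0x72

MEM[0x0d,0x0f,0x12] = 55 1e 72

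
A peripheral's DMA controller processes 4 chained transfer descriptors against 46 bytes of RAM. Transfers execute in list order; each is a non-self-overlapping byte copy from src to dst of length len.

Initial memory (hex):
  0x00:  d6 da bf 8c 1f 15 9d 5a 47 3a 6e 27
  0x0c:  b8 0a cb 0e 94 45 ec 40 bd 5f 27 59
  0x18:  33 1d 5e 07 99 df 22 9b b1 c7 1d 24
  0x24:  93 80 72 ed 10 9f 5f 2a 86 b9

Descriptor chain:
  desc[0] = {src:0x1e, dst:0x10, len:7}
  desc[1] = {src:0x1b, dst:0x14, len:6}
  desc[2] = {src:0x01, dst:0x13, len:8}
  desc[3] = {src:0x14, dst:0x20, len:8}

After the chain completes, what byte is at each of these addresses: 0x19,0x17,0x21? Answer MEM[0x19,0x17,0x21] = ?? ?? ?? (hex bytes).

MEM[0x19,0x17,0x21] = 5a 15 8c

D0: mem[0x10..0x16] <- [22 9b b1 c7 1d 24 93]
D1: mem[0x14..0x19] <- [07 99 df 22 9b b1]
D2: mem[0x13..0x1a] <- [da bf 8c 1f 15 9d 5a 47]
D3: mem[0x20..0x27] <- [bf 8c 1f 15 9d 5a 47 07]
query mem[0x19]=0x5a, mem[0x17]=0x15, mem[0x21]=0x8c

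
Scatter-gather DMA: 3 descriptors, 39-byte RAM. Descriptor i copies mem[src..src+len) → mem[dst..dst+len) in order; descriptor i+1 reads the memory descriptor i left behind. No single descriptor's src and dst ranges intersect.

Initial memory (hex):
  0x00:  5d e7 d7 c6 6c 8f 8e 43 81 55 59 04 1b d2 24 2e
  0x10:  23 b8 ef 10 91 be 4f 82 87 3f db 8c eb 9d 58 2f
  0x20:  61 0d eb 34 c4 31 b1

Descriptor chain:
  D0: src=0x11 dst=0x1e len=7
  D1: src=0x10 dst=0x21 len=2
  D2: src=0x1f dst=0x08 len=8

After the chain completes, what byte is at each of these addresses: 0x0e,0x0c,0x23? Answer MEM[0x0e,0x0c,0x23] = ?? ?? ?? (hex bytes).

MEM[0x0e,0x0c,0x23] = 31 4f 4f

[0] 0x11->0x1e len=7 : b8 ef 10 91 be 4f 82
[1] 0x10->0x21 len=2 : 23 b8
[2] 0x1f->0x08 len=8 : ef 10 23 b8 4f 82 31 b1
query mem[0x0e]=0x31, mem[0x0c]=0x4f, mem[0x23]=0x4f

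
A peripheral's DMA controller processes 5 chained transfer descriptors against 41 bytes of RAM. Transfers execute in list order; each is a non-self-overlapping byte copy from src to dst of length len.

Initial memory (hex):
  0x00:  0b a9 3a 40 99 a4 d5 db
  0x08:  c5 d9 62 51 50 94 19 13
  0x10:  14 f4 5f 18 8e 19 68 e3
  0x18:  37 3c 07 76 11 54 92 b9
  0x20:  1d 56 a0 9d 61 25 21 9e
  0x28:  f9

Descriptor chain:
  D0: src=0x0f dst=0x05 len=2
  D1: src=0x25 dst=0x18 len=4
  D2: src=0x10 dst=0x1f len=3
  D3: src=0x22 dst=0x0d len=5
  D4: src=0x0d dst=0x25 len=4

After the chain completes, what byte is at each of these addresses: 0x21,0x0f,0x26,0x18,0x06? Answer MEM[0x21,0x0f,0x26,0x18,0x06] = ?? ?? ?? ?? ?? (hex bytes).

MEM[0x21,0x0f,0x26,0x18,0x06] = 5f 61 9d 25 14

D0: mem[0x05..0x06] <- [13 14]
D1: mem[0x18..0x1b] <- [25 21 9e f9]
D2: mem[0x1f..0x21] <- [14 f4 5f]
D3: mem[0x0d..0x11] <- [a0 9d 61 25 21]
D4: mem[0x25..0x28] <- [a0 9d 61 25]
query mem[0x21]=0x5f, mem[0x0f]=0x61, mem[0x26]=0x9d, mem[0x18]=0x25, mem[0x06]=0x14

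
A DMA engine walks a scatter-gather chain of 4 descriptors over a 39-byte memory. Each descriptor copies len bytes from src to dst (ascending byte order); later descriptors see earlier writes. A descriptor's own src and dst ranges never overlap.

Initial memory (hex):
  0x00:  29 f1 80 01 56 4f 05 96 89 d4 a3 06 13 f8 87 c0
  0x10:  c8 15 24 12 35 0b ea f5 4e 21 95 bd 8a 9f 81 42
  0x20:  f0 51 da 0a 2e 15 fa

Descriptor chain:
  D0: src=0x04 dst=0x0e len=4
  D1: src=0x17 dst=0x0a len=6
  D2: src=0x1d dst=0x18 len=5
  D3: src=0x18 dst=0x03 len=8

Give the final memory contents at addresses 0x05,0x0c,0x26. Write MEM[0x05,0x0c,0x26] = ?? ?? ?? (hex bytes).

MEM[0x05,0x0c,0x26] = 42 21 fa

  after D0: wrote 4B at 0x0e = 564f0596
  after D1: wrote 6B at 0x0a = f54e2195bd8a
  after D2: wrote 5B at 0x18 = 9f8142f051
  after D3: wrote 8B at 0x03 = 9f8142f0519f8142
query mem[0x05]=0x42, mem[0x0c]=0x21, mem[0x26]=0xfa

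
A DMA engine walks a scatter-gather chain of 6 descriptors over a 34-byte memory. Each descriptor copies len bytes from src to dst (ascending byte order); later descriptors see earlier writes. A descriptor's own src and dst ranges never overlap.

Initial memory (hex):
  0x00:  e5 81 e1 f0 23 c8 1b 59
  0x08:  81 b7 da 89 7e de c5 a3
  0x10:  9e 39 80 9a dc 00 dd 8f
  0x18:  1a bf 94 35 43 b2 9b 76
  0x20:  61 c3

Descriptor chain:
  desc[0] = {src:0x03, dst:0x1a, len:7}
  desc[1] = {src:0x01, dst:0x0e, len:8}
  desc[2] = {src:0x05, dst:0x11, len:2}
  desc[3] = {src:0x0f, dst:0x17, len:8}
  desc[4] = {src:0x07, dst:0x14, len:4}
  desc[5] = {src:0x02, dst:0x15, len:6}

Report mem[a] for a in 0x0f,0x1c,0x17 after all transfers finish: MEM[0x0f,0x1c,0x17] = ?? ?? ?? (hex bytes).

[0] 0x03->0x1a len=7 : f0 23 c8 1b 59 81 b7
[1] 0x01->0x0e len=8 : 81 e1 f0 23 c8 1b 59 81
[2] 0x05->0x11 len=2 : c8 1b
[3] 0x0f->0x17 len=8 : e1 f0 c8 1b 1b 59 81 dd
[4] 0x07->0x14 len=4 : 59 81 b7 da
[5] 0x02->0x15 len=6 : e1 f0 23 c8 1b 59
query mem[0x0f]=0xe1, mem[0x1c]=0x59, mem[0x17]=0x23

MEM[0x0f,0x1c,0x17] = e1 59 23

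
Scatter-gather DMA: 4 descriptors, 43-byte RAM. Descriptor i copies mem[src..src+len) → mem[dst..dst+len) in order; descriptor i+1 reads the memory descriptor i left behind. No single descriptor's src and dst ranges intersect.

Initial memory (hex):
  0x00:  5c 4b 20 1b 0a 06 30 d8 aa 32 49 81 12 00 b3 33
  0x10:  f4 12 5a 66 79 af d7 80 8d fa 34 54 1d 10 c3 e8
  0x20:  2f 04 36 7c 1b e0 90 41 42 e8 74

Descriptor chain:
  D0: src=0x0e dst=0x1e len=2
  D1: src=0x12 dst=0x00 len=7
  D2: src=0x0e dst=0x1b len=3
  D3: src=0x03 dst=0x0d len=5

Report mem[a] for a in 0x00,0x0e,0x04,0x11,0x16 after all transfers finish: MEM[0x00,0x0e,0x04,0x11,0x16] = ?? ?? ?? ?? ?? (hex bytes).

MEM[0x00,0x0e,0x04,0x11,0x16] = 5a d7 d7 d8 d7

  after D0: wrote 2B at 0x1e = b333
  after D1: wrote 7B at 0x00 = 5a6679afd7808d
  after D2: wrote 3B at 0x1b = b333f4
  after D3: wrote 5B at 0x0d = afd7808dd8
query mem[0x00]=0x5a, mem[0x0e]=0xd7, mem[0x04]=0xd7, mem[0x11]=0xd8, mem[0x16]=0xd7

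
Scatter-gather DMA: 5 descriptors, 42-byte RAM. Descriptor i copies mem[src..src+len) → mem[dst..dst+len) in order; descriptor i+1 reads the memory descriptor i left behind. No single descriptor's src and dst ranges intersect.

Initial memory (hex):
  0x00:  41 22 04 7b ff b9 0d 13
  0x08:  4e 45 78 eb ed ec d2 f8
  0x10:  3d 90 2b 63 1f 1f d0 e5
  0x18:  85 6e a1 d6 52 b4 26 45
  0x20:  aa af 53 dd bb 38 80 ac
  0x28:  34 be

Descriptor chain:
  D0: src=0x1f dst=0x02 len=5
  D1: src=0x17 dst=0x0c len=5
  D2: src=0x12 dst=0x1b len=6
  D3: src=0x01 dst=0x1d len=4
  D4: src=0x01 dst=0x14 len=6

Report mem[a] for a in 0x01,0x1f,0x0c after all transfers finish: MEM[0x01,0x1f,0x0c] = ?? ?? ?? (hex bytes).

MEM[0x01,0x1f,0x0c] = 22 aa e5

D0: mem[0x02..0x06] <- [45 aa af 53 dd]
D1: mem[0x0c..0x10] <- [e5 85 6e a1 d6]
D2: mem[0x1b..0x20] <- [2b 63 1f 1f d0 e5]
D3: mem[0x1d..0x20] <- [22 45 aa af]
D4: mem[0x14..0x19] <- [22 45 aa af 53 dd]
query mem[0x01]=0x22, mem[0x1f]=0xaa, mem[0x0c]=0xe5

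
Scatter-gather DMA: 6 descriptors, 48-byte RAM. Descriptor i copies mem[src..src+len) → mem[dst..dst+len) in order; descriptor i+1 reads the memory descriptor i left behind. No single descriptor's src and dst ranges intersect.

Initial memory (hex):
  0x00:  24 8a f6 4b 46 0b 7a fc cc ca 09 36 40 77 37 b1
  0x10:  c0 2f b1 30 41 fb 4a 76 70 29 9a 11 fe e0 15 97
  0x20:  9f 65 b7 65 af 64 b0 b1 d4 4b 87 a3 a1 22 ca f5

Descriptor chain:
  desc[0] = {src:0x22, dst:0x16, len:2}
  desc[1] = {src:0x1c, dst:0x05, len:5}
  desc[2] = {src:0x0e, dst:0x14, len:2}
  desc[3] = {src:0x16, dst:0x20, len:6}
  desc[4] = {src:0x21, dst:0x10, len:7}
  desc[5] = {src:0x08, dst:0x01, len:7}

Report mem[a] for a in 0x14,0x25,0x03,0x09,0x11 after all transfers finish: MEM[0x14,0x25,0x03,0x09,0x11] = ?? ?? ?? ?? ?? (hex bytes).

MEM[0x14,0x25,0x03,0x09,0x11] = 11 11 09 9f 70

  after D0: wrote 2B at 0x16 = b765
  after D1: wrote 5B at 0x05 = fee015979f
  after D2: wrote 2B at 0x14 = 37b1
  after D3: wrote 6B at 0x20 = b76570299a11
  after D4: wrote 7B at 0x10 = 6570299a11b0b1
  after D5: wrote 7B at 0x01 = 979f0936407737
query mem[0x14]=0x11, mem[0x25]=0x11, mem[0x03]=0x09, mem[0x09]=0x9f, mem[0x11]=0x70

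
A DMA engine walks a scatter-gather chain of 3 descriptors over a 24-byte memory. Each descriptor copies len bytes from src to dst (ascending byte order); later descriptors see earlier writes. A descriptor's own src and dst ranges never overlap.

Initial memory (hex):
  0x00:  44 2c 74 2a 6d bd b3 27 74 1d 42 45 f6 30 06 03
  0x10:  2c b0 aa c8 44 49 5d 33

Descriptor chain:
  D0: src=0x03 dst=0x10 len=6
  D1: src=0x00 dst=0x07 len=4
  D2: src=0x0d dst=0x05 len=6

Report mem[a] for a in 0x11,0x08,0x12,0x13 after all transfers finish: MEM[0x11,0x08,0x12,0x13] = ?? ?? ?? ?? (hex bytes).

MEM[0x11,0x08,0x12,0x13] = 6d 2a bd b3

[0] 0x03->0x10 len=6 : 2a 6d bd b3 27 74
[1] 0x00->0x07 len=4 : 44 2c 74 2a
[2] 0x0d->0x05 len=6 : 30 06 03 2a 6d bd
query mem[0x11]=0x6d, mem[0x08]=0x2a, mem[0x12]=0xbd, mem[0x13]=0xb3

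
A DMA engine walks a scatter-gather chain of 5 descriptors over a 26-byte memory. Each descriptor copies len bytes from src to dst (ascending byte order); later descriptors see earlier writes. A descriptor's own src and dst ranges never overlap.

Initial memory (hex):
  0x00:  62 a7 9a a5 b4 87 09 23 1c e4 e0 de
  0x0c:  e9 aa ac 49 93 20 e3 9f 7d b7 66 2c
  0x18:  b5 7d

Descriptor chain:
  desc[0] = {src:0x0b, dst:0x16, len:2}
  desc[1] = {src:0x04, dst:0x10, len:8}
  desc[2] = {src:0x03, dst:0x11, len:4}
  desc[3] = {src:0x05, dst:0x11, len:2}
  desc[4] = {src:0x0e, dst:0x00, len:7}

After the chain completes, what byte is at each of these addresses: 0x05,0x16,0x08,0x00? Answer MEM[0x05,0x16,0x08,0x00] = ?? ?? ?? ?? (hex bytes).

#0 dst[0x16+2] := {0xde,0xe9}
#1 dst[0x10+8] := {0xb4,0x87,0x09,0x23,0x1c,0xe4,0xe0,0xde}
#2 dst[0x11+4] := {0xa5,0xb4,0x87,0x09}
#3 dst[0x11+2] := {0x87,0x09}
#4 dst[0x00+7] := {0xac,0x49,0xb4,0x87,0x09,0x87,0x09}
query mem[0x05]=0x87, mem[0x16]=0xe0, mem[0x08]=0x1c, mem[0x00]=0xac

MEM[0x05,0x16,0x08,0x00] = 87 e0 1c ac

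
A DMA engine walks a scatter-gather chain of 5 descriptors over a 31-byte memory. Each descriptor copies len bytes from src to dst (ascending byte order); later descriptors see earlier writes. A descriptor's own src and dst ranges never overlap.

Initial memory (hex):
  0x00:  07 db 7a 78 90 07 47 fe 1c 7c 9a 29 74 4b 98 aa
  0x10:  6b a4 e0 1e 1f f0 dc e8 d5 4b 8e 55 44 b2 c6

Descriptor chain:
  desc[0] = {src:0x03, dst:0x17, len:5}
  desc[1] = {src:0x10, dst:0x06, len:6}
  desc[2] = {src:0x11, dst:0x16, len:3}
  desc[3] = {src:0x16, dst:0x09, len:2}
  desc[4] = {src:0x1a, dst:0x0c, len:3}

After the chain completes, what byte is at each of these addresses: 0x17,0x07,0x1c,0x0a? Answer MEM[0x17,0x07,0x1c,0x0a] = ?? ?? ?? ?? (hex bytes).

MEM[0x17,0x07,0x1c,0x0a] = e0 a4 44 e0

#0 dst[0x17+5] := {0x78,0x90,0x07,0x47,0xfe}
#1 dst[0x06+6] := {0x6b,0xa4,0xe0,0x1e,0x1f,0xf0}
#2 dst[0x16+3] := {0xa4,0xe0,0x1e}
#3 dst[0x09+2] := {0xa4,0xe0}
#4 dst[0x0c+3] := {0x47,0xfe,0x44}
query mem[0x17]=0xe0, mem[0x07]=0xa4, mem[0x1c]=0x44, mem[0x0a]=0xe0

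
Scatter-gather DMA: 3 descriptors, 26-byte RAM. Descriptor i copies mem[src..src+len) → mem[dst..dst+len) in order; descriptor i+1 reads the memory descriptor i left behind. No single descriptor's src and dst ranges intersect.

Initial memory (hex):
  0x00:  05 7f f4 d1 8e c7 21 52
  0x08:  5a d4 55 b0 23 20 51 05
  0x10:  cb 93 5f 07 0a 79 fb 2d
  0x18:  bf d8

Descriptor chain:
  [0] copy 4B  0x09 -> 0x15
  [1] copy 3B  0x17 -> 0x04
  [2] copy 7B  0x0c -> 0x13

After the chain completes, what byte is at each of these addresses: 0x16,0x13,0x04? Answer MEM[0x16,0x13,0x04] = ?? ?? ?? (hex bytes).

MEM[0x16,0x13,0x04] = 05 23 b0

#0 dst[0x15+4] := {0xd4,0x55,0xb0,0x23}
#1 dst[0x04+3] := {0xb0,0x23,0xd8}
#2 dst[0x13+7] := {0x23,0x20,0x51,0x05,0xcb,0x93,0x5f}
query mem[0x16]=0x05, mem[0x13]=0x23, mem[0x04]=0xb0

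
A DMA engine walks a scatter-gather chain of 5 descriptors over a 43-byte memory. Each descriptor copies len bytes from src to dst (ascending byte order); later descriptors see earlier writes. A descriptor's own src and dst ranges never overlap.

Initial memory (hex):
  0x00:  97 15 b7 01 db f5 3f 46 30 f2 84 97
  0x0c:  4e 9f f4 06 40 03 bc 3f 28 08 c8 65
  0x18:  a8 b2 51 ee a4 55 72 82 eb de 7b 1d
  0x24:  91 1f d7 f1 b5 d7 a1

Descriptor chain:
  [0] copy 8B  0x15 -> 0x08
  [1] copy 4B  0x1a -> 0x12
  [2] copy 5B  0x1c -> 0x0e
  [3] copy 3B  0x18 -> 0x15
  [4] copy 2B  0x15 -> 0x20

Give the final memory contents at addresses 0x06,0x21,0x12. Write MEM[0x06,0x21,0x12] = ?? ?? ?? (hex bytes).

#0 dst[0x08+8] := {0x08,0xc8,0x65,0xa8,0xb2,0x51,0xee,0xa4}
#1 dst[0x12+4] := {0x51,0xee,0xa4,0x55}
#2 dst[0x0e+5] := {0xa4,0x55,0x72,0x82,0xeb}
#3 dst[0x15+3] := {0xa8,0xb2,0x51}
#4 dst[0x20+2] := {0xa8,0xb2}
query mem[0x06]=0x3f, mem[0x21]=0xb2, mem[0x12]=0xeb

MEM[0x06,0x21,0x12] = 3f b2 eb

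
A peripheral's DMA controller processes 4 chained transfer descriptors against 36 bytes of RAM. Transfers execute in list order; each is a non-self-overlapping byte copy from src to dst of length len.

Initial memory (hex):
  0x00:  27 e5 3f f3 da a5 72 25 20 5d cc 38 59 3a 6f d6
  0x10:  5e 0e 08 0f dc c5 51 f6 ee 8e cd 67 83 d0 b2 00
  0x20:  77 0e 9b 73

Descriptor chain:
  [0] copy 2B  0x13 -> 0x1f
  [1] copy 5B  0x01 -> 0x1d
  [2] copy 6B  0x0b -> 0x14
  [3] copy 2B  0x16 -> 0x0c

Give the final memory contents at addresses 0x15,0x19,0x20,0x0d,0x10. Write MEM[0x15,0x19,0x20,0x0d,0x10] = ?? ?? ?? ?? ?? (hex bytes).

[0] 0x13->0x1f len=2 : 0f dc
[1] 0x01->0x1d len=5 : e5 3f f3 da a5
[2] 0x0b->0x14 len=6 : 38 59 3a 6f d6 5e
[3] 0x16->0x0c len=2 : 3a 6f
query mem[0x15]=0x59, mem[0x19]=0x5e, mem[0x20]=0xda, mem[0x0d]=0x6f, mem[0x10]=0x5e

MEM[0x15,0x19,0x20,0x0d,0x10] = 59 5e da 6f 5e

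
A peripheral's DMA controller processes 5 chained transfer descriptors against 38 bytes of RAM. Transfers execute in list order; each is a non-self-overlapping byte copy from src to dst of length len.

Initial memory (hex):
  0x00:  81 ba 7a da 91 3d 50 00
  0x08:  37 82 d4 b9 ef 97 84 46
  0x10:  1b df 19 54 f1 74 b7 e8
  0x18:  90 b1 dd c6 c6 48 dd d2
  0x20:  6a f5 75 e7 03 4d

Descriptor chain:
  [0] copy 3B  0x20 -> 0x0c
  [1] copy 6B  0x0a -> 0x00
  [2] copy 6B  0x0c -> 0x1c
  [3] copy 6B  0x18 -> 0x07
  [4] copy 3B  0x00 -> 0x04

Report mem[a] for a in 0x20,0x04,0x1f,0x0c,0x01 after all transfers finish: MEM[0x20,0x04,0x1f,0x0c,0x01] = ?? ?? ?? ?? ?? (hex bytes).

[0] 0x20->0x0c len=3 : 6a f5 75
[1] 0x0a->0x00 len=6 : d4 b9 6a f5 75 46
[2] 0x0c->0x1c len=6 : 6a f5 75 46 1b df
[3] 0x18->0x07 len=6 : 90 b1 dd c6 6a f5
[4] 0x00->0x04 len=3 : d4 b9 6a
query mem[0x20]=0x1b, mem[0x04]=0xd4, mem[0x1f]=0x46, mem[0x0c]=0xf5, mem[0x01]=0xb9

MEM[0x20,0x04,0x1f,0x0c,0x01] = 1b d4 46 f5 b9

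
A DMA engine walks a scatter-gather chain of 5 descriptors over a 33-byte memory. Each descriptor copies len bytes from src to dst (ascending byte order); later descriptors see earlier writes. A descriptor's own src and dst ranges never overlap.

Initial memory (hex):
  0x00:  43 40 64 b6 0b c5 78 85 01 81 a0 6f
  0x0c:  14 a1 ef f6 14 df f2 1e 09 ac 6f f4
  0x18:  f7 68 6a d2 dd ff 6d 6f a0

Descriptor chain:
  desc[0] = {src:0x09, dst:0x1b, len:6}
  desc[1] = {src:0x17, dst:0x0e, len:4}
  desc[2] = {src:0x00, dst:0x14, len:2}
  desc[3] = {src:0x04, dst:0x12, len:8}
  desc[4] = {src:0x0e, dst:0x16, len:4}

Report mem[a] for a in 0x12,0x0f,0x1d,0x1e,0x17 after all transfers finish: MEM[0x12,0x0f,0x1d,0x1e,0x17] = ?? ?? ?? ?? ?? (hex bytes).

MEM[0x12,0x0f,0x1d,0x1e,0x17] = 0b f7 6f 14 f7

D0: mem[0x1b..0x20] <- [81 a0 6f 14 a1 ef]
D1: mem[0x0e..0x11] <- [f4 f7 68 6a]
D2: mem[0x14..0x15] <- [43 40]
D3: mem[0x12..0x19] <- [0b c5 78 85 01 81 a0 6f]
D4: mem[0x16..0x19] <- [f4 f7 68 6a]
query mem[0x12]=0x0b, mem[0x0f]=0xf7, mem[0x1d]=0x6f, mem[0x1e]=0x14, mem[0x17]=0xf7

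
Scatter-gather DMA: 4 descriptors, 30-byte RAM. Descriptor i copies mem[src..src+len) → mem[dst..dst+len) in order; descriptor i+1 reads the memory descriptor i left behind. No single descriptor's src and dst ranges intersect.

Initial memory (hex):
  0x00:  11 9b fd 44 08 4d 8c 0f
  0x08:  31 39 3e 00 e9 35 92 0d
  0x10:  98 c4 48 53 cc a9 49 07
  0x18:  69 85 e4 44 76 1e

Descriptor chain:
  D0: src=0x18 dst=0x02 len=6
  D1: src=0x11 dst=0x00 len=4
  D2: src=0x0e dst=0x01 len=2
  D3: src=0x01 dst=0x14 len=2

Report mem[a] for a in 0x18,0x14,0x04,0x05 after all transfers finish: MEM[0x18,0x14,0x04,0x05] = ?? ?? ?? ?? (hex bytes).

[0] 0x18->0x02 len=6 : 69 85 e4 44 76 1e
[1] 0x11->0x00 len=4 : c4 48 53 cc
[2] 0x0e->0x01 len=2 : 92 0d
[3] 0x01->0x14 len=2 : 92 0d
query mem[0x18]=0x69, mem[0x14]=0x92, mem[0x04]=0xe4, mem[0x05]=0x44

MEM[0x18,0x14,0x04,0x05] = 69 92 e4 44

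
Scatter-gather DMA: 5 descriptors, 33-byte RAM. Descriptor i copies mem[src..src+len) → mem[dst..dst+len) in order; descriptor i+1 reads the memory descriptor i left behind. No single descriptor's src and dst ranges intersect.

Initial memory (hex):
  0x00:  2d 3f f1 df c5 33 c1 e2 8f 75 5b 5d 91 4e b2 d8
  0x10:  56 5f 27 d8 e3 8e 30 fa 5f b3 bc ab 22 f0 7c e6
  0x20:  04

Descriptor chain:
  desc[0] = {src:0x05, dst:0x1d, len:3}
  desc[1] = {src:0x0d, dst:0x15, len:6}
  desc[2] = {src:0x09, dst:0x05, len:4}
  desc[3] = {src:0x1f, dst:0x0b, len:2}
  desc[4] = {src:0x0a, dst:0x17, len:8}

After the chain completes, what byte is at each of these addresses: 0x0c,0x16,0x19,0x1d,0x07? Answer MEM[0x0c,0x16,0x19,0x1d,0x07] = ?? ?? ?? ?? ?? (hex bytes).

MEM[0x0c,0x16,0x19,0x1d,0x07] = 04 b2 04 56 5d

  after D0: wrote 3B at 0x1d = 33c1e2
  after D1: wrote 6B at 0x15 = 4eb2d8565f27
  after D2: wrote 4B at 0x05 = 755b5d91
  after D3: wrote 2B at 0x0b = e204
  after D4: wrote 8B at 0x17 = 5be2044eb2d8565f
query mem[0x0c]=0x04, mem[0x16]=0xb2, mem[0x19]=0x04, mem[0x1d]=0x56, mem[0x07]=0x5d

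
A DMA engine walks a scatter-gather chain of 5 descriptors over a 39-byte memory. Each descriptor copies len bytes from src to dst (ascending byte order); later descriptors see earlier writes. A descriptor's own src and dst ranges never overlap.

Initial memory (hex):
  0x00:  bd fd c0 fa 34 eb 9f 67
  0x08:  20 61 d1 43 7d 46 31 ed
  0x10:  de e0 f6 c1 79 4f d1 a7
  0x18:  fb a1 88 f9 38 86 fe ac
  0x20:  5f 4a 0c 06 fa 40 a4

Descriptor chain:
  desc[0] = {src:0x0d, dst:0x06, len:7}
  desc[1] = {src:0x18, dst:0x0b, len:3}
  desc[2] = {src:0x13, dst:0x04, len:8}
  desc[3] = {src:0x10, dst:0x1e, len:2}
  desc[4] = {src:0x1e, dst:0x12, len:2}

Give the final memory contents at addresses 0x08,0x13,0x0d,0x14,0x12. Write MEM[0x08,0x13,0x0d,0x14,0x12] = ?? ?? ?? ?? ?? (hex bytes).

D0: mem[0x06..0x0c] <- [46 31 ed de e0 f6 c1]
D1: mem[0x0b..0x0d] <- [fb a1 88]
D2: mem[0x04..0x0b] <- [c1 79 4f d1 a7 fb a1 88]
D3: mem[0x1e..0x1f] <- [de e0]
D4: mem[0x12..0x13] <- [de e0]
query mem[0x08]=0xa7, mem[0x13]=0xe0, mem[0x0d]=0x88, mem[0x14]=0x79, mem[0x12]=0xde

MEM[0x08,0x13,0x0d,0x14,0x12] = a7 e0 88 79 de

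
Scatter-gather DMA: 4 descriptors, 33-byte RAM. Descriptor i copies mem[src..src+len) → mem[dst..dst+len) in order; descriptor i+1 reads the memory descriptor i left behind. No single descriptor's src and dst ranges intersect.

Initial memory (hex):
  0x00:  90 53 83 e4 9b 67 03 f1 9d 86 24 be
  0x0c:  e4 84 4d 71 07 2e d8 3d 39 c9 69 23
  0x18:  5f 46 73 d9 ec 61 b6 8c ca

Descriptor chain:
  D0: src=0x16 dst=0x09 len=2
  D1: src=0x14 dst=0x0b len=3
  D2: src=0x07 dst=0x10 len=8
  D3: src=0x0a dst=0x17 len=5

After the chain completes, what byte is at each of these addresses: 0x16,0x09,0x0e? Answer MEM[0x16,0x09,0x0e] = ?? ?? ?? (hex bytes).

[0] 0x16->0x09 len=2 : 69 23
[1] 0x14->0x0b len=3 : 39 c9 69
[2] 0x07->0x10 len=8 : f1 9d 69 23 39 c9 69 4d
[3] 0x0a->0x17 len=5 : 23 39 c9 69 4d
query mem[0x16]=0x69, mem[0x09]=0x69, mem[0x0e]=0x4d

MEM[0x16,0x09,0x0e] = 69 69 4d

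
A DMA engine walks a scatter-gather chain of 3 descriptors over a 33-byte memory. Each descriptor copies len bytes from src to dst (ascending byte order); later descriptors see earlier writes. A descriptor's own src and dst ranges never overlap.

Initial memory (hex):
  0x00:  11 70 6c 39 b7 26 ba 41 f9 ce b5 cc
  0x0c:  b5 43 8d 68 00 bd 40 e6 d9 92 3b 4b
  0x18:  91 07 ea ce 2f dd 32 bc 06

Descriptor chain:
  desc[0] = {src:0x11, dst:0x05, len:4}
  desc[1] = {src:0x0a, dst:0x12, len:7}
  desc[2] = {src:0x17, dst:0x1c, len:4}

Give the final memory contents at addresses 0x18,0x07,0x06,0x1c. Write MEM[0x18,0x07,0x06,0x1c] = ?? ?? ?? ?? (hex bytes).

MEM[0x18,0x07,0x06,0x1c] = 00 e6 40 68

D0: mem[0x05..0x08] <- [bd 40 e6 d9]
D1: mem[0x12..0x18] <- [b5 cc b5 43 8d 68 00]
D2: mem[0x1c..0x1f] <- [68 00 07 ea]
query mem[0x18]=0x00, mem[0x07]=0xe6, mem[0x06]=0x40, mem[0x1c]=0x68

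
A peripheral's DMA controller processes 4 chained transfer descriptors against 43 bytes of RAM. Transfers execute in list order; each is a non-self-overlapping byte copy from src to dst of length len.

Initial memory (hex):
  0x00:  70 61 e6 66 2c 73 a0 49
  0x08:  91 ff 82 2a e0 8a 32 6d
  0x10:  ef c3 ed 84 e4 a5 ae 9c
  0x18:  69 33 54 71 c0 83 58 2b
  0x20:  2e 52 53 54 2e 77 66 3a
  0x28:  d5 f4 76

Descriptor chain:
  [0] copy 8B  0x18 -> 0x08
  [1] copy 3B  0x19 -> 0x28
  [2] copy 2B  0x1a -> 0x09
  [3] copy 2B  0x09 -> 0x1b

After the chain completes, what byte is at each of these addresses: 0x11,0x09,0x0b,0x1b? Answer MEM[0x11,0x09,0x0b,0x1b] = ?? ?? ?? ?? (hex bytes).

D0: mem[0x08..0x0f] <- [69 33 54 71 c0 83 58 2b]
D1: mem[0x28..0x2a] <- [33 54 71]
D2: mem[0x09..0x0a] <- [54 71]
D3: mem[0x1b..0x1c] <- [54 71]
query mem[0x11]=0xc3, mem[0x09]=0x54, mem[0x0b]=0x71, mem[0x1b]=0x54

MEM[0x11,0x09,0x0b,0x1b] = c3 54 71 54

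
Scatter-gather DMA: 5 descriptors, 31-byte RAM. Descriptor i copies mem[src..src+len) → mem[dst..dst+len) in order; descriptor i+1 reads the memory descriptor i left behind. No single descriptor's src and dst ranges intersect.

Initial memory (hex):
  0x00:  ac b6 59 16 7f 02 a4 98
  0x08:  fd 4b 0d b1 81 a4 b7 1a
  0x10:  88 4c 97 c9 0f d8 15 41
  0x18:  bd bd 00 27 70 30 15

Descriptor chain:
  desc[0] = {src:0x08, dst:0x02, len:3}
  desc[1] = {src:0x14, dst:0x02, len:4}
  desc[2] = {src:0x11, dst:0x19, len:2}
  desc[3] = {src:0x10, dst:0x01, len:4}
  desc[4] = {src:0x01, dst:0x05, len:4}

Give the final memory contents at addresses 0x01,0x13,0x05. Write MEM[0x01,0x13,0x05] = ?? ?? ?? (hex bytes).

[0] 0x08->0x02 len=3 : fd 4b 0d
[1] 0x14->0x02 len=4 : 0f d8 15 41
[2] 0x11->0x19 len=2 : 4c 97
[3] 0x10->0x01 len=4 : 88 4c 97 c9
[4] 0x01->0x05 len=4 : 88 4c 97 c9
query mem[0x01]=0x88, mem[0x13]=0xc9, mem[0x05]=0x88

MEM[0x01,0x13,0x05] = 88 c9 88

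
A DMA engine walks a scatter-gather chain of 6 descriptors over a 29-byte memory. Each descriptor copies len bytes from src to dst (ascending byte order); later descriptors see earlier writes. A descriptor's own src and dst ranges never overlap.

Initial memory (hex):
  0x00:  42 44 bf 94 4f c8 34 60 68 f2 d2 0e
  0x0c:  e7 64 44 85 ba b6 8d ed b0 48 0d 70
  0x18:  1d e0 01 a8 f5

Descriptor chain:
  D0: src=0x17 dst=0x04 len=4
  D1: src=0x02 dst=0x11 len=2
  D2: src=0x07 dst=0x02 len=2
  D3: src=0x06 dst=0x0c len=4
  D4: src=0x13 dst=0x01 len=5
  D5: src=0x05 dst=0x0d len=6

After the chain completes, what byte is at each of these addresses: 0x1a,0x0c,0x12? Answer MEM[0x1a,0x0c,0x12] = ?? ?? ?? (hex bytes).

  after D0: wrote 4B at 0x04 = 701de001
  after D1: wrote 2B at 0x11 = bf94
  after D2: wrote 2B at 0x02 = 0168
  after D3: wrote 4B at 0x0c = e00168f2
  after D4: wrote 5B at 0x01 = edb0480d70
  after D5: wrote 6B at 0x0d = 70e00168f2d2
query mem[0x1a]=0x01, mem[0x0c]=0xe0, mem[0x12]=0xd2

MEM[0x1a,0x0c,0x12] = 01 e0 d2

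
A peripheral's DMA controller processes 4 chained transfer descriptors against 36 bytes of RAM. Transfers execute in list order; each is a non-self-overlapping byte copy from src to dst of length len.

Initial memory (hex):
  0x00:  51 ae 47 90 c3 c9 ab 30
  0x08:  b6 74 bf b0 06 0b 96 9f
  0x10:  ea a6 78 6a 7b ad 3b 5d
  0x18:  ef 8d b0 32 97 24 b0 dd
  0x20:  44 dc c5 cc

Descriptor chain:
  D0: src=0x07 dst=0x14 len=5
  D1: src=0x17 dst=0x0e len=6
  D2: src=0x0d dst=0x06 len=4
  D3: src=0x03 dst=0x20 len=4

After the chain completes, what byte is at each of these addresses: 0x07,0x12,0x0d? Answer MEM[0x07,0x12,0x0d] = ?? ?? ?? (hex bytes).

D0: mem[0x14..0x18] <- [30 b6 74 bf b0]
D1: mem[0x0e..0x13] <- [bf b0 8d b0 32 97]
D2: mem[0x06..0x09] <- [0b bf b0 8d]
D3: mem[0x20..0x23] <- [90 c3 c9 0b]
query mem[0x07]=0xbf, mem[0x12]=0x32, mem[0x0d]=0x0b

MEM[0x07,0x12,0x0d] = bf 32 0b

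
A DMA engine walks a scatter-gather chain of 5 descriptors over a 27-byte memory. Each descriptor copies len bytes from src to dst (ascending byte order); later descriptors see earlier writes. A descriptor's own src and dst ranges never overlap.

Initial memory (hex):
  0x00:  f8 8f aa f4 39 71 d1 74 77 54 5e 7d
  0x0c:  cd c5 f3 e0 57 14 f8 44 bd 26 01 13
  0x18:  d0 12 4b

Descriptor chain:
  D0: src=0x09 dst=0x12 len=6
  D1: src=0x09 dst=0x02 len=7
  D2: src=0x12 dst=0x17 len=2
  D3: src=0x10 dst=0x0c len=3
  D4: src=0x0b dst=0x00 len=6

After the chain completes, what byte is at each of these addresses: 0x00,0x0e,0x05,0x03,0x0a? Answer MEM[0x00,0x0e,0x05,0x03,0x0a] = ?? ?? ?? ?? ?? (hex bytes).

MEM[0x00,0x0e,0x05,0x03,0x0a] = 7d 54 57 54 5e

D0: mem[0x12..0x17] <- [54 5e 7d cd c5 f3]
D1: mem[0x02..0x08] <- [54 5e 7d cd c5 f3 e0]
D2: mem[0x17..0x18] <- [54 5e]
D3: mem[0x0c..0x0e] <- [57 14 54]
D4: mem[0x00..0x05] <- [7d 57 14 54 e0 57]
query mem[0x00]=0x7d, mem[0x0e]=0x54, mem[0x05]=0x57, mem[0x03]=0x54, mem[0x0a]=0x5e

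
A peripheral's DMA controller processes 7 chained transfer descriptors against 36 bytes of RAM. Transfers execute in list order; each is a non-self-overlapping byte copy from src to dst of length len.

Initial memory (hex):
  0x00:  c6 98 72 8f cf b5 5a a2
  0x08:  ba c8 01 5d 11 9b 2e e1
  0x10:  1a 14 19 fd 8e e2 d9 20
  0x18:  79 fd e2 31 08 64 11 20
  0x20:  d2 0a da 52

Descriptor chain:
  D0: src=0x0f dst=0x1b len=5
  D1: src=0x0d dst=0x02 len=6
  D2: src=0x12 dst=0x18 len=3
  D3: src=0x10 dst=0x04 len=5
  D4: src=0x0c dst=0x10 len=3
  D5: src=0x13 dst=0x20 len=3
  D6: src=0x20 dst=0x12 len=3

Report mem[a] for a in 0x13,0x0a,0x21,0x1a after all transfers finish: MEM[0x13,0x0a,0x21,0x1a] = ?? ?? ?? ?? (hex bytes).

D0: mem[0x1b..0x1f] <- [e1 1a 14 19 fd]
D1: mem[0x02..0x07] <- [9b 2e e1 1a 14 19]
D2: mem[0x18..0x1a] <- [19 fd 8e]
D3: mem[0x04..0x08] <- [1a 14 19 fd 8e]
D4: mem[0x10..0x12] <- [11 9b 2e]
D5: mem[0x20..0x22] <- [fd 8e e2]
D6: mem[0x12..0x14] <- [fd 8e e2]
query mem[0x13]=0x8e, mem[0x0a]=0x01, mem[0x21]=0x8e, mem[0x1a]=0x8e

MEM[0x13,0x0a,0x21,0x1a] = 8e 01 8e 8e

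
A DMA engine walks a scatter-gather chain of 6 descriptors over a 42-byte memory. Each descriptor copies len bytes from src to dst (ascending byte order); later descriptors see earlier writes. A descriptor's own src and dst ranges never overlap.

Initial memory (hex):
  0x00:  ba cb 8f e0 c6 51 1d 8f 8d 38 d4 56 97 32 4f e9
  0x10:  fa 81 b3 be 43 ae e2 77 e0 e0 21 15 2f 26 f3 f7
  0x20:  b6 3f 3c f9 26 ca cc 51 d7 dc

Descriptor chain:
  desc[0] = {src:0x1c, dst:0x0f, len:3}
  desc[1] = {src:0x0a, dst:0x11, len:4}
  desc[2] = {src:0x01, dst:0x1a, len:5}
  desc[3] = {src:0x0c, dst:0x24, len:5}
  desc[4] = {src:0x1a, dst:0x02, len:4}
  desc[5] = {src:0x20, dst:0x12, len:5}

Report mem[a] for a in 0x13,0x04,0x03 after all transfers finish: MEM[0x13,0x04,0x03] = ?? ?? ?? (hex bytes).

MEM[0x13,0x04,0x03] = 3f e0 8f

  after D0: wrote 3B at 0x0f = 2f26f3
  after D1: wrote 4B at 0x11 = d4569732
  after D2: wrote 5B at 0x1a = cb8fe0c651
  after D3: wrote 5B at 0x24 = 97324f2f26
  after D4: wrote 4B at 0x02 = cb8fe0c6
  after D5: wrote 5B at 0x12 = b63f3cf997
query mem[0x13]=0x3f, mem[0x04]=0xe0, mem[0x03]=0x8f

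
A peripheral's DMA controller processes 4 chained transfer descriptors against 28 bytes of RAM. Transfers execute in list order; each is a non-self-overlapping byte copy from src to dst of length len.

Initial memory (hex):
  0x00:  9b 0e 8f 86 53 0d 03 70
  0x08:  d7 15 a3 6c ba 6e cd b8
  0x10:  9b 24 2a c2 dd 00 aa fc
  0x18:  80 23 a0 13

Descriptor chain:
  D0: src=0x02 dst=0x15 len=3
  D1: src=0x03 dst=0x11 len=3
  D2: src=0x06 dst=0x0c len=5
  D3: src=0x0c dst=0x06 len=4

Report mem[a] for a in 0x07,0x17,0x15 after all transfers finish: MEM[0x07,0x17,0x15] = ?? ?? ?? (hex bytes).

MEM[0x07,0x17,0x15] = 70 53 8f

  after D0: wrote 3B at 0x15 = 8f8653
  after D1: wrote 3B at 0x11 = 86530d
  after D2: wrote 5B at 0x0c = 0370d715a3
  after D3: wrote 4B at 0x06 = 0370d715
query mem[0x07]=0x70, mem[0x17]=0x53, mem[0x15]=0x8f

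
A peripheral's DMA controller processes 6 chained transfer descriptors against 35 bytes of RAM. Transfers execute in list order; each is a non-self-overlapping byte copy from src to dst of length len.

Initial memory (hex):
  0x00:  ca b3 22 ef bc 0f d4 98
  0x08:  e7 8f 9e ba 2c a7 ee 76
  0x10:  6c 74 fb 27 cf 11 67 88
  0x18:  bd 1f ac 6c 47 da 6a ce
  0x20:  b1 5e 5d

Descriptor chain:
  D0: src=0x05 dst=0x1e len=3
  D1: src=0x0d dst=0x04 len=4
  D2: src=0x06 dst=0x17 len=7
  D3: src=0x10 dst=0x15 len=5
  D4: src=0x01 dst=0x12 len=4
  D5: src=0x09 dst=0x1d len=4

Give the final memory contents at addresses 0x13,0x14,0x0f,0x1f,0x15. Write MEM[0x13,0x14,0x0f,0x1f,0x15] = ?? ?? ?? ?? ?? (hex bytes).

#0 dst[0x1e+3] := {0x0f,0xd4,0x98}
#1 dst[0x04+4] := {0xa7,0xee,0x76,0x6c}
#2 dst[0x17+7] := {0x76,0x6c,0xe7,0x8f,0x9e,0xba,0x2c}
#3 dst[0x15+5] := {0x6c,0x74,0xfb,0x27,0xcf}
#4 dst[0x12+4] := {0xb3,0x22,0xef,0xa7}
#5 dst[0x1d+4] := {0x8f,0x9e,0xba,0x2c}
query mem[0x13]=0x22, mem[0x14]=0xef, mem[0x0f]=0x76, mem[0x1f]=0xba, mem[0x15]=0xa7

MEM[0x13,0x14,0x0f,0x1f,0x15] = 22 ef 76 ba a7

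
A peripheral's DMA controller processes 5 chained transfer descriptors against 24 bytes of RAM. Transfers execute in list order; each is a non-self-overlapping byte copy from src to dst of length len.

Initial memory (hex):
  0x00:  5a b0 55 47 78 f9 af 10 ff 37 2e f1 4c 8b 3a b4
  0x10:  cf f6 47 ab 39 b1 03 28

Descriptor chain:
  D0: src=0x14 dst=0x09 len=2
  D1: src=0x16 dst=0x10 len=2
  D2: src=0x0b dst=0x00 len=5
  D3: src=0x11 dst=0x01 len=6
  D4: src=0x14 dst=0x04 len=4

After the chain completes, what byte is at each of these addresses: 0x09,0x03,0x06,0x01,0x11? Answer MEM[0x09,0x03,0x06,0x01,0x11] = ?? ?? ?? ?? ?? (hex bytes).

MEM[0x09,0x03,0x06,0x01,0x11] = 39 ab 03 28 28

#0 dst[0x09+2] := {0x39,0xb1}
#1 dst[0x10+2] := {0x03,0x28}
#2 dst[0x00+5] := {0xf1,0x4c,0x8b,0x3a,0xb4}
#3 dst[0x01+6] := {0x28,0x47,0xab,0x39,0xb1,0x03}
#4 dst[0x04+4] := {0x39,0xb1,0x03,0x28}
query mem[0x09]=0x39, mem[0x03]=0xab, mem[0x06]=0x03, mem[0x01]=0x28, mem[0x11]=0x28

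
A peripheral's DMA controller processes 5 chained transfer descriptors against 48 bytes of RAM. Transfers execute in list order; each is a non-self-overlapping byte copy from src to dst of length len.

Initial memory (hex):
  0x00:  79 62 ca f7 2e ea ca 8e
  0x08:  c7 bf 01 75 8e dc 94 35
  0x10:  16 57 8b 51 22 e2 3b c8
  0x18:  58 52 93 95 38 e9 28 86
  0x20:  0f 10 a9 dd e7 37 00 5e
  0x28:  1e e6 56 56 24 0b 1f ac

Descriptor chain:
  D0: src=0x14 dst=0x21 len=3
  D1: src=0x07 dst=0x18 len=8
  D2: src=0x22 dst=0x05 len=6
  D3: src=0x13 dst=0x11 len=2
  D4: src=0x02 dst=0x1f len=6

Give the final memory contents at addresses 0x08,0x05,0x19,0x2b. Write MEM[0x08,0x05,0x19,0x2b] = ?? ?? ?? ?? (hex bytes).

[0] 0x14->0x21 len=3 : 22 e2 3b
[1] 0x07->0x18 len=8 : 8e c7 bf 01 75 8e dc 94
[2] 0x22->0x05 len=6 : e2 3b e7 37 00 5e
[3] 0x13->0x11 len=2 : 51 22
[4] 0x02->0x1f len=6 : ca f7 2e e2 3b e7
query mem[0x08]=0x37, mem[0x05]=0xe2, mem[0x19]=0xc7, mem[0x2b]=0x56

MEM[0x08,0x05,0x19,0x2b] = 37 e2 c7 56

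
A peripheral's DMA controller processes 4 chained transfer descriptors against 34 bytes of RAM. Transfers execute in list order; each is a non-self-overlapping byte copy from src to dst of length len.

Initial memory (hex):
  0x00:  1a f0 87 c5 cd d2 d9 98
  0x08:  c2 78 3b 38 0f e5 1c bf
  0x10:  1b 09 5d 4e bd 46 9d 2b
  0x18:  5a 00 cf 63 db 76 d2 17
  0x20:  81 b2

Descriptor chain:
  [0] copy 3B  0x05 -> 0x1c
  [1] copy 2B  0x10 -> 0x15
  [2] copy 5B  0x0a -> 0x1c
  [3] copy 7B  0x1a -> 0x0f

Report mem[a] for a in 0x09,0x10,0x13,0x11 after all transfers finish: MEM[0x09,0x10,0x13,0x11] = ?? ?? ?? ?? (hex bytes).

MEM[0x09,0x10,0x13,0x11] = 78 63 0f 3b

#0 dst[0x1c+3] := {0xd2,0xd9,0x98}
#1 dst[0x15+2] := {0x1b,0x09}
#2 dst[0x1c+5] := {0x3b,0x38,0x0f,0xe5,0x1c}
#3 dst[0x0f+7] := {0xcf,0x63,0x3b,0x38,0x0f,0xe5,0x1c}
query mem[0x09]=0x78, mem[0x10]=0x63, mem[0x13]=0x0f, mem[0x11]=0x3b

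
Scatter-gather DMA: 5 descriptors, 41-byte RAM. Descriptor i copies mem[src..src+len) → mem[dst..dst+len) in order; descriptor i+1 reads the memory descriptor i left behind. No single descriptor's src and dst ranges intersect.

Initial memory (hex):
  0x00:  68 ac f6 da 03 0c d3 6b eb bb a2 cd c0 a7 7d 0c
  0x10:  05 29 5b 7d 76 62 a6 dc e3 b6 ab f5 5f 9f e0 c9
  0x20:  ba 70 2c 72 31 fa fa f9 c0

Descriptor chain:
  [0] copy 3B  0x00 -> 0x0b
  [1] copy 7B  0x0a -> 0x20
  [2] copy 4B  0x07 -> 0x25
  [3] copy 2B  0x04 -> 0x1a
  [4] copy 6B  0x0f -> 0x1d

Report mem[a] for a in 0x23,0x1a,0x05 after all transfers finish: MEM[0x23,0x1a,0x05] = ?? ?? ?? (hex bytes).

MEM[0x23,0x1a,0x05] = f6 03 0c

  after D0: wrote 3B at 0x0b = 68acf6
  after D1: wrote 7B at 0x20 = a268acf67d0c05
  after D2: wrote 4B at 0x25 = 6bebbba2
  after D3: wrote 2B at 0x1a = 030c
  after D4: wrote 6B at 0x1d = 0c05295b7d76
query mem[0x23]=0xf6, mem[0x1a]=0x03, mem[0x05]=0x0c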